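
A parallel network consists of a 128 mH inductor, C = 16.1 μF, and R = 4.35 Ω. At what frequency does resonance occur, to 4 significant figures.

ω₀ = 1/√(LC) = 1/√(0.128 × 1.61e-05) = 696.6 rad/s
f₀ = ω₀/(2π) = 110.9 Hz

110.9 Hz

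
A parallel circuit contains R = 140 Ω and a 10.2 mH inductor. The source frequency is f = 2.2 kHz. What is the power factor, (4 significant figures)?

ω = 2πf = 13820 rad/s
X_L = ωL = 141.0 Ω
Parallel: admittances add. Y = 1/R + 1/(jωL)
Y = (0.007143 − j0.007092) S
|Y| = 0.01007 S → |Z| = 1/|Y| = 99.34 Ω, ∠Z = −∠Y = 44.80°
cos φ = cos(44.80°) = 0.7096

0.7096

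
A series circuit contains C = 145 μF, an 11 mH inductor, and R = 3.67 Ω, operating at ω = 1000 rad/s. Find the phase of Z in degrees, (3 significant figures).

48.2°

X_L = ωL = 11.0 Ω
X_C = 1/(ωC) = 6.90 Ω
Net reactance X = X_L − X_C = 4.10 Ω
Z = 3.67 + j4.10 Ω
|Z| = √(3.67² + 4.10²) = 5.51 Ω
∠Z = arctan(4.10/3.67) = 48.2°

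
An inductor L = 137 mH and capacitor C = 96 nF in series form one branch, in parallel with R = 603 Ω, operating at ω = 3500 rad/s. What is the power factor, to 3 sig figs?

X_L = ωL = 480 Ω
X_C = 1/(ωC) = 2980 Ω
Branch 1: Z₁ = R = 603 Ω
Branch 2 (series LC): Z₂ = j(X_L − X_C) = −j2500 Ω
Parallel: Z = Z₁Z₂/(Z₁+Z₂), |Z| = 586 Ω, ∠Z = -13.6°
cos φ = cos(-13.6°) = 0.972

0.972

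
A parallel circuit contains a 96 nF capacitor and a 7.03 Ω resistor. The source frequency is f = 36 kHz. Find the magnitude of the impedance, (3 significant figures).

6.95 Ω

ω = 2πf = 226200 rad/s
X_C = 1/(ωC) = 46.1 Ω
Parallel: admittances add. Y = 1/R + jωC
Y = (0.142 + j0.0217) S
|Y| = 0.144 S → |Z| = 1/|Y| = 6.95 Ω, ∠Z = −∠Y = -8.68°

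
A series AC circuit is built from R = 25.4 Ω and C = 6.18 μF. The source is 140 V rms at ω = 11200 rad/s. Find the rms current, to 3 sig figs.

4.79 A

X_C = 1/(ωC) = 14.4 Ω
Z = 25.4 − j14.4 Ω
|Z| = √(25.4² + 14.4²) = 29.2 Ω
I = V/|Z| = 140/29.2 = 4.79 A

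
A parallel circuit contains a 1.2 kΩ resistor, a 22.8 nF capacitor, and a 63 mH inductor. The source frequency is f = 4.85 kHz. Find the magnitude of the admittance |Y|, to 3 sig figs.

ω = 2πf = 30470 rad/s
X_L = ωL = 1920 Ω
X_C = 1/(ωC) = 1440 Ω
Parallel: admittances add. Y = 1/R + 1/(jωL) + jωC
Y = (0.000833 + j0.000174) S
|Y| = 0.000851 S → |Z| = 1/|Y| = 1170 Ω, ∠Z = −∠Y = -11.8°

851 μS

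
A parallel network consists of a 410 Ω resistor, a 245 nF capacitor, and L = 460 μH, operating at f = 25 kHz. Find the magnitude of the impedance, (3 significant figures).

40.4 Ω

ω = 2πf = 157100 rad/s
X_L = ωL = 72.3 Ω
X_C = 1/(ωC) = 26.0 Ω
Parallel: admittances add. Y = 1/R + 1/(jωL) + jωC
Y = (0.00244 + j0.0246) S
|Y| = 0.0248 S → |Z| = 1/|Y| = 40.4 Ω, ∠Z = −∠Y = -84.3°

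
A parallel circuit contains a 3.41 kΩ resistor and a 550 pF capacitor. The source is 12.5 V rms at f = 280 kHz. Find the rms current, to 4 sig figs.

12.64 mA

ω = 2πf = 1.759e+06 rad/s
X_C = 1/(ωC) = 1033 Ω
Parallel: admittances add. Y = 1/R + jωC
Y = (0.0002933 + j0.0009676) S
|Y| = 0.001011 S → |Z| = 1/|Y| = 989.0 Ω, ∠Z = −∠Y = -73.14°
I = V/|Z| = 12.5/989.0 = 12.64 mA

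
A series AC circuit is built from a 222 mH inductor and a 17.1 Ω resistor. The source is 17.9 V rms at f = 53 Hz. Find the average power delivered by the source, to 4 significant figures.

951.6 mW

ω = 2πf = 333.0 rad/s
X_L = ωL = 73.93 Ω
Z = 17.10 + j73.93 Ω
|Z| = √(17.10² + 73.93²) = 75.88 Ω
∠Z = arctan(73.93/17.10) = 76.98°
I = V/|Z| = 235.9 mA
P = VI cos φ = 17.9 × 0.2359 × cos(76.98°) = 951.6 mW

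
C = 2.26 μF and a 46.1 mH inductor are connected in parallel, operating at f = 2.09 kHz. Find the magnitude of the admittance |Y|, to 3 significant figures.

ω = 2πf = 13130 rad/s
X_L = ωL = 605 Ω
X_C = 1/(ωC) = 33.7 Ω
Parallel: admittances add. Y = 1/(jωL) + jωC
Y = (0 + j0.0280) S
|Y| = 0.0280 S → |Z| = 1/|Y| = 35.7 Ω, ∠Z = −∠Y = -90.0°

28.0 mS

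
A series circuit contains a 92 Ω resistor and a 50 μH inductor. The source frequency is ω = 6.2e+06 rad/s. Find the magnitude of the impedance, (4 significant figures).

323.4 Ω

X_L = ωL = 310.0 Ω
Z = 92.00 + j310.0 Ω
|Z| = √(92.00² + 310.0²) = 323.4 Ω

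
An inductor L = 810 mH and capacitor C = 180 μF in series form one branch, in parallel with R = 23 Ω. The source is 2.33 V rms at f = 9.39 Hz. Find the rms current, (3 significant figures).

113 mA

ω = 2πf = 59.00 rad/s
X_L = ωL = 47.8 Ω
X_C = 1/(ωC) = 94.2 Ω
Branch 1: Z₁ = R = 23.0 Ω
Branch 2 (series LC): Z₂ = j(X_L − X_C) = −j46.4 Ω
Parallel: Z = Z₁Z₂/(Z₁+Z₂), |Z| = 20.6 Ω, ∠Z = -26.4°
I = V/|Z| = 2.33/20.6 = 113 mA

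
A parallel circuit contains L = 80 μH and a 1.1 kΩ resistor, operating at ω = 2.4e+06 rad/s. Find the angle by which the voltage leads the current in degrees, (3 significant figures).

80.1°

X_L = ωL = 192 Ω
Parallel: admittances add. Y = 1/R + 1/(jωL)
Y = (0.000909 − j0.00521) S
|Y| = 0.00529 S → |Z| = 1/|Y| = 189 Ω, ∠Z = −∠Y = 80.1°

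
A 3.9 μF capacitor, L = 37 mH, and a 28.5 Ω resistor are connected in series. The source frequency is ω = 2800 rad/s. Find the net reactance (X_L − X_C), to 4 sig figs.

X_L = ωL = 103.6 Ω
X_C = 1/(ωC) = 91.58 Ω
X = 103.6 − 91.58 = 12.02 Ω

12.02 Ω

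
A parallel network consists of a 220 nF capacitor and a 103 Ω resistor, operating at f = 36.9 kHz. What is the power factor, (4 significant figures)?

ω = 2πf = 231800 rad/s
X_C = 1/(ωC) = 19.61 Ω
Parallel: admittances add. Y = 1/R + jωC
Y = (0.009709 + j0.05101) S
|Y| = 0.05192 S → |Z| = 1/|Y| = 19.26 Ω, ∠Z = −∠Y = -79.22°
cos φ = cos(-79.22°) = 0.1870

0.1870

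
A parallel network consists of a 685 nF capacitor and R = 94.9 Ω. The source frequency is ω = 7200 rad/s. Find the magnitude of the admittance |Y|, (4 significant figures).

X_C = 1/(ωC) = 202.8 Ω
Parallel: admittances add. Y = 1/R + jωC
Y = (0.01054 + j0.004932) S
|Y| = 0.01163 S → |Z| = 1/|Y| = 85.95 Ω, ∠Z = −∠Y = -25.08°

11.63 mS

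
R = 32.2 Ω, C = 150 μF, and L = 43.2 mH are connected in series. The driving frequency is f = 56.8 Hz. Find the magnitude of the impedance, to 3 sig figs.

ω = 2πf = 356.9 rad/s
X_L = ωL = 15.4 Ω
X_C = 1/(ωC) = 18.7 Ω
Net reactance X = X_L − X_C = -3.26 Ω
Z = 32.2 − j3.26 Ω
|Z| = √(32.2² + 3.26²) = 32.4 Ω

32.4 Ω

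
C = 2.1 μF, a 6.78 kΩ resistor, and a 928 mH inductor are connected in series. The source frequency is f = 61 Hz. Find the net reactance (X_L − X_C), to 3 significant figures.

-887 Ω

ω = 2πf = 383.3 rad/s
X_L = ωL = 356 Ω
X_C = 1/(ωC) = 1240 Ω
X = 356 − 1240 = -887 Ω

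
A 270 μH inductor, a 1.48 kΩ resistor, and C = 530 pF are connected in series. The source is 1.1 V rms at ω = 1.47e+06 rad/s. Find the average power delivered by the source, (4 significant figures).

601.6 μW

X_L = ωL = 396.9 Ω
X_C = 1/(ωC) = 1284 Ω
Net reactance X = X_L − X_C = -886.6 Ω
Z = 1480 − j886.6 Ω
|Z| = √(1480² + 886.6²) = 1725 Ω
∠Z = arctan(-886.6/1480) = -30.92°
I = V/|Z| = 637.6 μA
P = VI cos φ = 1.1 × 0.0006376 × cos(-30.92°) = 601.6 μW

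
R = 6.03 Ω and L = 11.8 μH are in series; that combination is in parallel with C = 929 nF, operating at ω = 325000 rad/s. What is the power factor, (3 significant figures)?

0.462

X_L = ωL = 3.83 Ω
X_C = 1/(ωC) = 3.31 Ω
Branch 1 (R+jX_L): Z₁ = 6.03 + j3.83 Ω, |Z₁| = 7.15 Ω
Branch 2 (−jX_C): Z₂ = −j3.31 Ω
Parallel: Z = Z₁Z₂/(Z₁+Z₂), |Z| = 3.91 Ω, ∠Z = -62.5°
cos φ = cos(-62.5°) = 0.462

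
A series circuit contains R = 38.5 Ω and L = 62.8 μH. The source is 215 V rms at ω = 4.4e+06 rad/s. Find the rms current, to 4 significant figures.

770.6 mA

X_L = ωL = 276.3 Ω
Z = 38.50 + j276.3 Ω
|Z| = √(38.50² + 276.3²) = 279.0 Ω
I = V/|Z| = 215/279.0 = 770.6 mA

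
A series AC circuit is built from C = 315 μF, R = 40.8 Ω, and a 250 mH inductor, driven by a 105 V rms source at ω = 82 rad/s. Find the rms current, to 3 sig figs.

X_L = ωL = 20.5 Ω
X_C = 1/(ωC) = 38.7 Ω
Net reactance X = X_L − X_C = -18.2 Ω
Z = 40.8 − j18.2 Ω
|Z| = √(40.8² + 18.2²) = 44.7 Ω
I = V/|Z| = 105/44.7 = 2.35 A

2.35 A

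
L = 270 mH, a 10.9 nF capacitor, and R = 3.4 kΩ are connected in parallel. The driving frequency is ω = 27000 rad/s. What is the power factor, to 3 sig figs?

X_L = ωL = 7290 Ω
X_C = 1/(ωC) = 3400 Ω
Parallel: admittances add. Y = 1/R + 1/(jωL) + jωC
Y = (0.000294 + j0.000157) S
|Y| = 0.000333 S → |Z| = 1/|Y| = 3000 Ω, ∠Z = −∠Y = -28.1°
cos φ = cos(-28.1°) = 0.882

0.882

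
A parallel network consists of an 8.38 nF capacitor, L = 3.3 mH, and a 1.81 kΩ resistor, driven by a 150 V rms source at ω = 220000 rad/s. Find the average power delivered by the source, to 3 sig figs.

X_L = ωL = 726 Ω
X_C = 1/(ωC) = 542 Ω
Parallel: admittances add. Y = 1/R + 1/(jωL) + jωC
Y = (0.000552 + j0.000466) S
|Y| = 0.000723 S → |Z| = 1/|Y| = 1380 Ω, ∠Z = −∠Y = -40.2°
I = V/|Z| = 108 mA
P = VI cos φ = 150 × 0.108 × cos(-40.2°) = 12.4 W

12.4 W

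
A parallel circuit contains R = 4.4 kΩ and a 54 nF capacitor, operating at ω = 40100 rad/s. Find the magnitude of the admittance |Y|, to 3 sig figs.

2.18 mS

X_C = 1/(ωC) = 462 Ω
Parallel: admittances add. Y = 1/R + jωC
Y = (0.000227 + j0.00217) S
|Y| = 0.00218 S → |Z| = 1/|Y| = 459 Ω, ∠Z = −∠Y = -84.0°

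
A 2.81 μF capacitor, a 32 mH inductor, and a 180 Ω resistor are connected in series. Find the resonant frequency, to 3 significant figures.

ω₀ = 1/√(LC) = 1/√(0.032 × 2.81e-06) = 3335 rad/s
f₀ = ω₀/(2π) = 531 Hz

531 Hz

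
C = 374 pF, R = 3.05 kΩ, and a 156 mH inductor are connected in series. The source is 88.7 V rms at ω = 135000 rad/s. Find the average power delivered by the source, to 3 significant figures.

2.21 W

X_L = ωL = 21100 Ω
X_C = 1/(ωC) = 19800 Ω
Net reactance X = X_L − X_C = 1250 Ω
Z = 3050 + j1250 Ω
|Z| = √(3050² + 1250²) = 3300 Ω
∠Z = arctan(1250/3050) = 22.4°
I = V/|Z| = 26.9 mA
P = VI cos φ = 88.7 × 0.0269 × cos(22.4°) = 2.21 W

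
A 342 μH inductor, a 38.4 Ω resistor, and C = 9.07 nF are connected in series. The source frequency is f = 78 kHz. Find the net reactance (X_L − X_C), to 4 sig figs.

ω = 2πf = 490100 rad/s
X_L = ωL = 167.6 Ω
X_C = 1/(ωC) = 225.0 Ω
X = 167.6 − 225.0 = -57.36 Ω

-57.36 Ω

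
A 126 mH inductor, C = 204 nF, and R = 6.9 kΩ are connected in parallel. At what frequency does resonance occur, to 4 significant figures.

992.7 Hz

ω₀ = 1/√(LC) = 1/√(0.126 × 2.04e-07) = 6237 rad/s
f₀ = ω₀/(2π) = 992.7 Hz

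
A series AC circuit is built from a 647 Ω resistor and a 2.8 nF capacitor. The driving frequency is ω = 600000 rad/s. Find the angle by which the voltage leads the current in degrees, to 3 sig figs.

-42.6°

X_C = 1/(ωC) = 595 Ω
Z = 647 − j595 Ω
|Z| = √(647² + 595²) = 879 Ω
∠Z = arctan(-595/647) = -42.6°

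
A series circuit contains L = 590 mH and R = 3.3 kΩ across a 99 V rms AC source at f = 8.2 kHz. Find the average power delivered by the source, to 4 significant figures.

ω = 2πf = 51520 rad/s
X_L = ωL = 30400 Ω
Z = 3300 + j30400 Ω
|Z| = √(3300² + 30400²) = 30580 Ω
∠Z = arctan(30400/3300) = 83.80°
I = V/|Z| = 3.238 mA
P = VI cos φ = 99 × 0.003238 × cos(83.80°) = 34.59 mW

34.59 mW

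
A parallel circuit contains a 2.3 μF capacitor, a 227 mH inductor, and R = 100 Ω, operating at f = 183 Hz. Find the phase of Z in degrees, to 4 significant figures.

6.768°

ω = 2πf = 1150 rad/s
X_L = ωL = 261.0 Ω
X_C = 1/(ωC) = 378.1 Ω
Parallel: admittances add. Y = 1/R + 1/(jωL) + jωC
Y = (0.01000 − j0.001187) S
|Y| = 0.01007 S → |Z| = 1/|Y| = 99.30 Ω, ∠Z = −∠Y = 6.768°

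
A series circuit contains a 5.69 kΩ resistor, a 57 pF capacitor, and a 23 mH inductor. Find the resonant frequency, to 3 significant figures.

139 kHz

ω₀ = 1/√(LC) = 1/√(0.023 × 5.7e-11) = 873400 rad/s
f₀ = ω₀/(2π) = 139 kHz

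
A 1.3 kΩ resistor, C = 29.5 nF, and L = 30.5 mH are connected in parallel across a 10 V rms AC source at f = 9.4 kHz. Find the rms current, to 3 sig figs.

14.1 mA

ω = 2πf = 59060 rad/s
X_L = ωL = 1800 Ω
X_C = 1/(ωC) = 574 Ω
Parallel: admittances add. Y = 1/R + 1/(jωL) + jωC
Y = (0.000769 + j0.00119) S
|Y| = 0.00141 S → |Z| = 1/|Y| = 707 Ω, ∠Z = −∠Y = -57.1°
I = V/|Z| = 10/707 = 14.1 mA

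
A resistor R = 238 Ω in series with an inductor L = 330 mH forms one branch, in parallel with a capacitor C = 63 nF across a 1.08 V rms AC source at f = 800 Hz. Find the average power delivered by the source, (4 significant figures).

98.86 μW

ω = 2πf = 5027 rad/s
X_L = ωL = 1659 Ω
X_C = 1/(ωC) = 3158 Ω
Branch 1 (R+jX_L): Z₁ = 238.0 + j1659 Ω, |Z₁| = 1676 Ω
Branch 2 (−jX_C): Z₂ = −j3158 Ω
Parallel: Z = Z₁Z₂/(Z₁+Z₂), |Z| = 3486 Ω, ∠Z = 72.81°
I = V/|Z| = 309.8 μA
P = VI cos φ = 1.08 × 0.0003098 × cos(72.81°) = 98.86 μW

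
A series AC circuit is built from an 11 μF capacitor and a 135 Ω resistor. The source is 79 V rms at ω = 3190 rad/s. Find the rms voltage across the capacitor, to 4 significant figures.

16.32 V

X_C = 1/(ωC) = 28.50 Ω
Z = 135.0 − j28.50 Ω
|Z| = √(135.0² + 28.50²) = 138.0 Ω
I = V/|Z| = 572.6 mA
V_C = I·|Z_C| = 0.5726 × 28.50 = 16.32 V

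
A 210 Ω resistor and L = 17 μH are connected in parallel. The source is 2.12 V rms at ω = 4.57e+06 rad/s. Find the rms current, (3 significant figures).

29.1 mA

X_L = ωL = 77.7 Ω
Parallel: admittances add. Y = 1/R + 1/(jωL)
Y = (0.00476 − j0.0129) S
|Y| = 0.0137 S → |Z| = 1/|Y| = 72.9 Ω, ∠Z = −∠Y = 69.7°
I = V/|Z| = 2.12/72.9 = 29.1 mA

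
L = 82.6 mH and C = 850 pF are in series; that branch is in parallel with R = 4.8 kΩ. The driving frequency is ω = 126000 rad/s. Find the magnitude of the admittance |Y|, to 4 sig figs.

X_L = ωL = 10410 Ω
X_C = 1/(ωC) = 9337 Ω
Branch 1: Z₁ = R = 4800 Ω
Branch 2 (series LC): Z₂ = j(X_L − X_C) = j1071 Ω
Parallel: Z = Z₁Z₂/(Z₁+Z₂), |Z| = 1045 Ω, ∠Z = 77.43°
|Y| = 1/|Z| = 957.1 μS

957.1 μS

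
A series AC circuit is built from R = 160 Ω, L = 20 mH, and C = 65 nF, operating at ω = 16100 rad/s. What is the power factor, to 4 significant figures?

0.2449

X_L = ωL = 322.0 Ω
X_C = 1/(ωC) = 955.6 Ω
Net reactance X = X_L − X_C = -633.6 Ω
Z = 160.0 − j633.6 Ω
|Z| = √(160.0² + 633.6²) = 653.5 Ω
∠Z = arctan(-633.6/160.0) = -75.83°
cos φ = cos(-75.83°) = 0.2449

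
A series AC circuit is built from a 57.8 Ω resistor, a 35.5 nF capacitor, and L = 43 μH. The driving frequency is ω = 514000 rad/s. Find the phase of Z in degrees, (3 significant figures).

-29.5°

X_L = ωL = 22.1 Ω
X_C = 1/(ωC) = 54.8 Ω
Net reactance X = X_L − X_C = -32.7 Ω
Z = 57.8 − j32.7 Ω
|Z| = √(57.8² + 32.7²) = 66.4 Ω
∠Z = arctan(-32.7/57.8) = -29.5°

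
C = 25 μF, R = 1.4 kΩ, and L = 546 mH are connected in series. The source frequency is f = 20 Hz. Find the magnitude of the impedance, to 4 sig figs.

1422 Ω

ω = 2πf = 125.7 rad/s
X_L = ωL = 68.61 Ω
X_C = 1/(ωC) = 318.3 Ω
Net reactance X = X_L − X_C = -249.7 Ω
Z = 1400 − j249.7 Ω
|Z| = √(1400² + 249.7²) = 1422 Ω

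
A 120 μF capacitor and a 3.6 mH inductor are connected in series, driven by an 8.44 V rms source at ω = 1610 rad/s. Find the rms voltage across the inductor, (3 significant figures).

X_L = ωL = 5.80 Ω
X_C = 1/(ωC) = 5.18 Ω
Net reactance X = X_L − X_C = 0.620 Ω
Z = j0.620 Ω
|Z| = √(0² + 0.620²) = 0.620 Ω
I = V/|Z| = 13.6 A
V_L = I·|Z_L| = 13.6 × 5.80 = 78.9 V

78.9 V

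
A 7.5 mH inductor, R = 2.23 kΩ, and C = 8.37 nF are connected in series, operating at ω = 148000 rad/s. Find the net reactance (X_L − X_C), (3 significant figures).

303 Ω

X_L = ωL = 1110 Ω
X_C = 1/(ωC) = 807 Ω
X = 1110 − 807 = 303 Ω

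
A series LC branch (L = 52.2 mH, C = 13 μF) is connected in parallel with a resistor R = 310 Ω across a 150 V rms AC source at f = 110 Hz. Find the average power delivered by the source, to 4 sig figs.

ω = 2πf = 691.2 rad/s
X_L = ωL = 36.08 Ω
X_C = 1/(ωC) = 111.3 Ω
Branch 1: Z₁ = R = 310.0 Ω
Branch 2 (series LC): Z₂ = j(X_L − X_C) = −j75.22 Ω
Parallel: Z = Z₁Z₂/(Z₁+Z₂), |Z| = 73.10 Ω, ∠Z = -76.36°
I = V/|Z| = 2.052 A
P = VI cos φ = 150 × 2.052 × cos(-76.36°) = 72.58 W

72.58 W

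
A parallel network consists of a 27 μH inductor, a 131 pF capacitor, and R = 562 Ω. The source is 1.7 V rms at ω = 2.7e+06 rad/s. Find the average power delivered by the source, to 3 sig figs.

X_L = ωL = 72.9 Ω
X_C = 1/(ωC) = 2830 Ω
Parallel: admittances add. Y = 1/R + 1/(jωL) + jωC
Y = (0.00178 − j0.0134) S
|Y| = 0.0135 S → |Z| = 1/|Y| = 74.2 Ω, ∠Z = −∠Y = 82.4°
I = V/|Z| = 22.9 mA
P = VI cos φ = 1.7 × 0.0229 × cos(82.4°) = 5.14 mW

5.14 mW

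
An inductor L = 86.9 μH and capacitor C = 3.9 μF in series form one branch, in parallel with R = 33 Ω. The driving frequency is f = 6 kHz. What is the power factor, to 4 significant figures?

0.1062

ω = 2πf = 37700 rad/s
X_L = ωL = 3.276 Ω
X_C = 1/(ωC) = 6.801 Ω
Branch 1: Z₁ = R = 33.00 Ω
Branch 2 (series LC): Z₂ = j(X_L − X_C) = −j3.525 Ω
Parallel: Z = Z₁Z₂/(Z₁+Z₂), |Z| = 3.505 Ω, ∠Z = -83.90°
cos φ = cos(-83.90°) = 0.1062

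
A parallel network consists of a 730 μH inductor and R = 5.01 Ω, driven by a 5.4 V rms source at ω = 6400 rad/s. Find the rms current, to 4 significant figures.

X_L = ωL = 4.672 Ω
Parallel: admittances add. Y = 1/R + 1/(jωL)
Y = (0.1996 − j0.2140) S
|Y| = 0.2927 S → |Z| = 1/|Y| = 3.417 Ω, ∠Z = −∠Y = 47.00°
I = V/|Z| = 5.4/3.417 = 1.580 A

1.580 A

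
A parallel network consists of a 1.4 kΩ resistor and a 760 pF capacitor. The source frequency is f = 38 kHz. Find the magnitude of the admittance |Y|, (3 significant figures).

737 μS

ω = 2πf = 238800 rad/s
X_C = 1/(ωC) = 5510 Ω
Parallel: admittances add. Y = 1/R + jωC
Y = (0.000714 + j0.000181) S
|Y| = 0.000737 S → |Z| = 1/|Y| = 1360 Ω, ∠Z = −∠Y = -14.3°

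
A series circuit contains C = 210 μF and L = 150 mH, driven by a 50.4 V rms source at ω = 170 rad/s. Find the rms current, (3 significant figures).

20.1 A

X_L = ωL = 25.5 Ω
X_C = 1/(ωC) = 28.0 Ω
Net reactance X = X_L − X_C = -2.51 Ω
Z = − j2.51 Ω
|Z| = √(0² + 2.51²) = 2.51 Ω
I = V/|Z| = 50.4/2.51 = 20.1 A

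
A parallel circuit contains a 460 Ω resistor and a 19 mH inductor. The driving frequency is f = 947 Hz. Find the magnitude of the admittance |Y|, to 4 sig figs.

9.109 mS

ω = 2πf = 5950 rad/s
X_L = ωL = 113.1 Ω
Parallel: admittances add. Y = 1/R + 1/(jωL)
Y = (0.002174 − j0.008845) S
|Y| = 0.009109 S → |Z| = 1/|Y| = 109.8 Ω, ∠Z = −∠Y = 76.19°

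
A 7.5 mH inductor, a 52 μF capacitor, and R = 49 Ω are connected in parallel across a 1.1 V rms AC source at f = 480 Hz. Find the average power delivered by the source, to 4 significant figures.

ω = 2πf = 3016 rad/s
X_L = ωL = 22.62 Ω
X_C = 1/(ωC) = 6.376 Ω
Parallel: admittances add. Y = 1/R + 1/(jωL) + jωC
Y = (0.02041 + j0.1126) S
|Y| = 0.1145 S → |Z| = 1/|Y| = 8.737 Ω, ∠Z = −∠Y = -79.73°
I = V/|Z| = 125.9 mA
P = VI cos φ = 1.1 × 0.1259 × cos(-79.73°) = 24.69 mW

24.69 mW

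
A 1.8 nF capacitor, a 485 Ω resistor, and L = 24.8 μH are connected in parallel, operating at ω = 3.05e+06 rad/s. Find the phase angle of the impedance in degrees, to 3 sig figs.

75.1°

X_L = ωL = 75.6 Ω
X_C = 1/(ωC) = 182 Ω
Parallel: admittances add. Y = 1/R + 1/(jωL) + jωC
Y = (0.00206 − j0.00773) S
|Y| = 0.00800 S → |Z| = 1/|Y| = 125 Ω, ∠Z = −∠Y = 75.1°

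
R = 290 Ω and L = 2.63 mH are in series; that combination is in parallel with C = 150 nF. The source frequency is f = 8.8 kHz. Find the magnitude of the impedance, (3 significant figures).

ω = 2πf = 55290 rad/s
X_L = ωL = 145 Ω
X_C = 1/(ωC) = 121 Ω
Branch 1 (R+jX_L): Z₁ = 290 + j145 Ω, |Z₁| = 324 Ω
Branch 2 (−jX_C): Z₂ = −j121 Ω
Parallel: Z = Z₁Z₂/(Z₁+Z₂), |Z| = 134 Ω, ∠Z = -68.3°

134 Ω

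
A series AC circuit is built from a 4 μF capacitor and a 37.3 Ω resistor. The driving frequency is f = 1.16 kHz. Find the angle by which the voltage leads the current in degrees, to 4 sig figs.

-42.60°

ω = 2πf = 7288 rad/s
X_C = 1/(ωC) = 34.30 Ω
Z = 37.30 − j34.30 Ω
|Z| = √(37.30² + 34.30²) = 50.67 Ω
∠Z = arctan(-34.30/37.30) = -42.60°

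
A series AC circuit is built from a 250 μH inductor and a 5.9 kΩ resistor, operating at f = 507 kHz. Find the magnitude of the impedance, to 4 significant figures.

ω = 2πf = 3.186e+06 rad/s
X_L = ωL = 796.4 Ω
Z = 5900 + j796.4 Ω
|Z| = √(5900² + 796.4²) = 5954 Ω

5954 Ω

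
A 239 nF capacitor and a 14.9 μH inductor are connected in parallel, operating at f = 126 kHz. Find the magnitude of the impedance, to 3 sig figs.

9.58 Ω

ω = 2πf = 791700 rad/s
X_L = ωL = 11.8 Ω
X_C = 1/(ωC) = 5.29 Ω
Parallel: admittances add. Y = 1/(jωL) + jωC
Y = (0 + j0.104) S
|Y| = 0.104 S → |Z| = 1/|Y| = 9.58 Ω, ∠Z = −∠Y = -90.0°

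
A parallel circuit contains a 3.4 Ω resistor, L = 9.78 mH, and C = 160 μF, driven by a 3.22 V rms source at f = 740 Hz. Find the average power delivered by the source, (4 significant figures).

ω = 2πf = 4650 rad/s
X_L = ωL = 45.47 Ω
X_C = 1/(ωC) = 1.344 Ω
Parallel: admittances add. Y = 1/R + 1/(jωL) + jωC
Y = (0.2941 + j0.7219) S
|Y| = 0.7796 S → |Z| = 1/|Y| = 1.283 Ω, ∠Z = −∠Y = -67.83°
I = V/|Z| = 2.510 A
P = VI cos φ = 3.22 × 2.510 × cos(-67.83°) = 3.050 W

3.050 W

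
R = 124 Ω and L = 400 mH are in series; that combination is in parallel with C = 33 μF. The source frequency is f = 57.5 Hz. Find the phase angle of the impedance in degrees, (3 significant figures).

ω = 2πf = 361.3 rad/s
X_L = ωL = 145 Ω
X_C = 1/(ωC) = 83.9 Ω
Branch 1 (R+jX_L): Z₁ = 124 + j145 Ω, |Z₁| = 190 Ω
Branch 2 (−jX_C): Z₂ = −j83.9 Ω
Parallel: Z = Z₁Z₂/(Z₁+Z₂), |Z| = 116 Ω, ∠Z = -66.7°

-66.7°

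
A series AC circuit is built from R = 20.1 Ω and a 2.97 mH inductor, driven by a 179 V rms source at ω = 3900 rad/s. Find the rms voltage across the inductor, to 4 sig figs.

89.37 V

X_L = ωL = 11.58 Ω
Z = 20.10 + j11.58 Ω
|Z| = √(20.10² + 11.58²) = 23.20 Ω
I = V/|Z| = 7.716 A
V_L = I·|Z_L| = 7.716 × 11.58 = 89.37 V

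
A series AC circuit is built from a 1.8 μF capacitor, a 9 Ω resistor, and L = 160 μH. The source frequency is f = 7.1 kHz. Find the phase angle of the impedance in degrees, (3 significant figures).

-30.6°

ω = 2πf = 44610 rad/s
X_L = ωL = 7.14 Ω
X_C = 1/(ωC) = 12.5 Ω
Net reactance X = X_L − X_C = -5.32 Ω
Z = 9.00 − j5.32 Ω
|Z| = √(9.00² + 5.32²) = 10.5 Ω
∠Z = arctan(-5.32/9.00) = -30.6°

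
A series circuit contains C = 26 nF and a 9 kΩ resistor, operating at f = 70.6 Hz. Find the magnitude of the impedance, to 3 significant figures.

ω = 2πf = 443.6 rad/s
X_C = 1/(ωC) = 86700 Ω
Z = 9000 − j86700 Ω
|Z| = √(9000² + 86700²) = 87200 Ω

87200 Ω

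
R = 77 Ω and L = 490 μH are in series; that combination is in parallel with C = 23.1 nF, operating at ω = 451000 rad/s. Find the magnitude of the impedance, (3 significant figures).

153 Ω

X_L = ωL = 221 Ω
X_C = 1/(ωC) = 96.0 Ω
Branch 1 (R+jX_L): Z₁ = 77.0 + j221 Ω, |Z₁| = 234 Ω
Branch 2 (−jX_C): Z₂ = −j96.0 Ω
Parallel: Z = Z₁Z₂/(Z₁+Z₂), |Z| = 153 Ω, ∠Z = -77.6°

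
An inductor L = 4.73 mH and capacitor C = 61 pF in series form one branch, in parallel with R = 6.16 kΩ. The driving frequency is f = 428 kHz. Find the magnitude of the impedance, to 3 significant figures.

4510 Ω

ω = 2πf = 2.689e+06 rad/s
X_L = ωL = 12700 Ω
X_C = 1/(ωC) = 6100 Ω
Branch 1: Z₁ = R = 6160 Ω
Branch 2 (series LC): Z₂ = j(X_L − X_C) = j6620 Ω
Parallel: Z = Z₁Z₂/(Z₁+Z₂), |Z| = 4510 Ω, ∠Z = 42.9°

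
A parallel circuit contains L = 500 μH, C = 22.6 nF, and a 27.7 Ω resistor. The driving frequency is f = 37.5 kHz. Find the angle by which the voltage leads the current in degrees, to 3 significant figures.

ω = 2πf = 235600 rad/s
X_L = ωL = 118 Ω
X_C = 1/(ωC) = 188 Ω
Parallel: admittances add. Y = 1/R + 1/(jωL) + jωC
Y = (0.0361 − j0.00316) S
|Y| = 0.0362 S → |Z| = 1/|Y| = 27.6 Ω, ∠Z = −∠Y = 5.01°

5.01°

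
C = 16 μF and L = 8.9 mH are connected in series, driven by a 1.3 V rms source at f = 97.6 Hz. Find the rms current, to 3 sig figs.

ω = 2πf = 613.2 rad/s
X_L = ωL = 5.46 Ω
X_C = 1/(ωC) = 102 Ω
Net reactance X = X_L − X_C = -96.5 Ω
Z = − j96.5 Ω
|Z| = √(0² + 96.5²) = 96.5 Ω
I = V/|Z| = 1.3/96.5 = 13.5 mA

13.5 mA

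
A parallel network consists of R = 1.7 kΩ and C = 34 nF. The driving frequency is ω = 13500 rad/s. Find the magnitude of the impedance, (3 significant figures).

X_C = 1/(ωC) = 2180 Ω
Parallel: admittances add. Y = 1/R + jωC
Y = (0.000588 + j0.000459) S
|Y| = 0.000746 S → |Z| = 1/|Y| = 1340 Ω, ∠Z = −∠Y = -38.0°

1340 Ω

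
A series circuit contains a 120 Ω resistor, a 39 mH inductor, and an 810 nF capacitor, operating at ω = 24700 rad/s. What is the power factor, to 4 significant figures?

0.1303

X_L = ωL = 963.3 Ω
X_C = 1/(ωC) = 49.98 Ω
Net reactance X = X_L − X_C = 913.3 Ω
Z = 120.0 + j913.3 Ω
|Z| = √(120.0² + 913.3²) = 921.2 Ω
∠Z = arctan(913.3/120.0) = 82.51°
cos φ = cos(82.51°) = 0.1303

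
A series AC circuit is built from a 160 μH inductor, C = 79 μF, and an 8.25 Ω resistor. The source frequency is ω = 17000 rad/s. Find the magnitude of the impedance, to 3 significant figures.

X_L = ωL = 2.72 Ω
X_C = 1/(ωC) = 0.745 Ω
Net reactance X = X_L − X_C = 1.98 Ω
Z = 8.25 + j1.98 Ω
|Z| = √(8.25² + 1.98²) = 8.48 Ω

8.48 Ω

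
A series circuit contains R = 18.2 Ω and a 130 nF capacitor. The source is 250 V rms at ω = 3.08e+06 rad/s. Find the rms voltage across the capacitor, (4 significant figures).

33.99 V

X_C = 1/(ωC) = 2.498 Ω
Z = 18.20 − j2.498 Ω
|Z| = √(18.20² + 2.498²) = 18.37 Ω
I = V/|Z| = 13.61 A
V_C = I·|Z_C| = 13.61 × 2.498 = 33.99 V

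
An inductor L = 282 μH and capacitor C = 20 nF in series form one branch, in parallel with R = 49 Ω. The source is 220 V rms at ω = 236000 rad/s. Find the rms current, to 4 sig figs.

4.738 A

X_L = ωL = 66.55 Ω
X_C = 1/(ωC) = 211.9 Ω
Branch 1: Z₁ = R = 49.00 Ω
Branch 2 (series LC): Z₂ = j(X_L − X_C) = −j145.3 Ω
Parallel: Z = Z₁Z₂/(Z₁+Z₂), |Z| = 46.43 Ω, ∠Z = -18.63°
I = V/|Z| = 220/46.43 = 4.738 A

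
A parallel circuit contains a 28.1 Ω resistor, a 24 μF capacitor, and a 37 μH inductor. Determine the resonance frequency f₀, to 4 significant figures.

ω₀ = 1/√(LC) = 1/√(3.7e-05 × 2.4e-05) = 33560 rad/s
f₀ = ω₀/(2π) = 5.341 kHz

5.341 kHz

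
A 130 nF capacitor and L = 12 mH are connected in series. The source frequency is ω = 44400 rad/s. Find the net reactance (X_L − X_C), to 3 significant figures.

360 Ω

X_L = ωL = 533 Ω
X_C = 1/(ωC) = 173 Ω
X = 533 − 173 = 360 Ω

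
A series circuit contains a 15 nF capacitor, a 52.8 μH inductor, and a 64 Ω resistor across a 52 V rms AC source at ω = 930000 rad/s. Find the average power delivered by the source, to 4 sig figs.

37.57 W

X_L = ωL = 49.10 Ω
X_C = 1/(ωC) = 71.68 Ω
Net reactance X = X_L − X_C = -22.58 Ω
Z = 64.00 − j22.58 Ω
|Z| = √(64.00² + 22.58²) = 67.87 Ω
∠Z = arctan(-22.58/64.00) = -19.43°
I = V/|Z| = 766.2 mA
P = VI cos φ = 52 × 0.7662 × cos(-19.43°) = 37.57 W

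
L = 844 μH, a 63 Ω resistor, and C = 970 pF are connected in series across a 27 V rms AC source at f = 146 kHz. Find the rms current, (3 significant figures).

ω = 2πf = 917300 rad/s
X_L = ωL = 774 Ω
X_C = 1/(ωC) = 1120 Ω
Net reactance X = X_L − X_C = -350 Ω
Z = 63.0 − j350 Ω
|Z| = √(63.0² + 350²) = 355 Ω
I = V/|Z| = 27/355 = 76.0 mA

76.0 mA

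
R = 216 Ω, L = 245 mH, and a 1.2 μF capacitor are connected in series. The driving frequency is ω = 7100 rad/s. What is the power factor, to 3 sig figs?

X_L = ωL = 1740 Ω
X_C = 1/(ωC) = 117 Ω
Net reactance X = X_L − X_C = 1620 Ω
Z = 216 + j1620 Ω
|Z| = √(216² + 1620²) = 1640 Ω
∠Z = arctan(1620/216) = 82.4°
cos φ = cos(82.4°) = 0.132

0.132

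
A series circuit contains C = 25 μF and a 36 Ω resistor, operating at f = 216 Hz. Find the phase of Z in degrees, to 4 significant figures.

ω = 2πf = 1357 rad/s
X_C = 1/(ωC) = 29.47 Ω
Z = 36.00 − j29.47 Ω
|Z| = √(36.00² + 29.47²) = 46.53 Ω
∠Z = arctan(-29.47/36.00) = -39.31°

-39.31°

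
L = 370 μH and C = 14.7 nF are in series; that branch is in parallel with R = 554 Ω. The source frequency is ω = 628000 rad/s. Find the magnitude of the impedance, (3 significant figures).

X_L = ωL = 232 Ω
X_C = 1/(ωC) = 108 Ω
Branch 1: Z₁ = R = 554 Ω
Branch 2 (series LC): Z₂ = j(X_L − X_C) = j124 Ω
Parallel: Z = Z₁Z₂/(Z₁+Z₂), |Z| = 121 Ω, ∠Z = 77.4°

121 Ω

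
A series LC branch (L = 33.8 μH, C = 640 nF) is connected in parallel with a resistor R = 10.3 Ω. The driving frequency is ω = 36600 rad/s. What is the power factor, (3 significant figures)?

0.970

X_L = ωL = 1.24 Ω
X_C = 1/(ωC) = 42.7 Ω
Branch 1: Z₁ = R = 10.3 Ω
Branch 2 (series LC): Z₂ = j(X_L − X_C) = −j41.5 Ω
Parallel: Z = Z₁Z₂/(Z₁+Z₂), |Z| = 10.0 Ω, ∠Z = -14.0°
cos φ = cos(-14.0°) = 0.970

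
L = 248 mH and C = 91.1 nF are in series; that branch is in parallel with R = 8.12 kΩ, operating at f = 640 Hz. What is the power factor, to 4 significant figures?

0.2087

ω = 2πf = 4021 rad/s
X_L = ωL = 997.3 Ω
X_C = 1/(ωC) = 2730 Ω
Branch 1: Z₁ = R = 8120 Ω
Branch 2 (series LC): Z₂ = j(X_L − X_C) = −j1732 Ω
Parallel: Z = Z₁Z₂/(Z₁+Z₂), |Z| = 1694 Ω, ∠Z = -77.96°
cos φ = cos(-77.96°) = 0.2087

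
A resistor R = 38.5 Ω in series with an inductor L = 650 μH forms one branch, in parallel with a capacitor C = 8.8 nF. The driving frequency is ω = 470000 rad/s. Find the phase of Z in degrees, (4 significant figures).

-66.04°

X_L = ωL = 305.5 Ω
X_C = 1/(ωC) = 241.8 Ω
Branch 1 (R+jX_L): Z₁ = 38.50 + j305.5 Ω, |Z₁| = 307.9 Ω
Branch 2 (−jX_C): Z₂ = −j241.8 Ω
Parallel: Z = Z₁Z₂/(Z₁+Z₂), |Z| = 1000 Ω, ∠Z = -66.04°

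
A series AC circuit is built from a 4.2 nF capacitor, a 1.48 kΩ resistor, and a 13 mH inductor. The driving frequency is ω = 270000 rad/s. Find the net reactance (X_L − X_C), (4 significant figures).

X_L = ωL = 3510 Ω
X_C = 1/(ωC) = 881.8 Ω
X = 3510 − 881.8 = 2628 Ω

2628 Ω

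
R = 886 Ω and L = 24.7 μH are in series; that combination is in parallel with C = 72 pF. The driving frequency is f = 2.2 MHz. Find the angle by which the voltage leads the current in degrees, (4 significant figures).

-32.10°

ω = 2πf = 1.382e+07 rad/s
X_L = ωL = 341.4 Ω
X_C = 1/(ωC) = 1005 Ω
Branch 1 (R+jX_L): Z₁ = 886.0 + j341.4 Ω, |Z₁| = 949.5 Ω
Branch 2 (−jX_C): Z₂ = −j1005 Ω
Parallel: Z = Z₁Z₂/(Z₁+Z₂), |Z| = 862.0 Ω, ∠Z = -32.10°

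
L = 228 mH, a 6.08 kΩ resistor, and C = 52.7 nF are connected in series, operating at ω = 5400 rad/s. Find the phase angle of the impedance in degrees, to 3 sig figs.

X_L = ωL = 1230 Ω
X_C = 1/(ωC) = 3510 Ω
Net reactance X = X_L − X_C = -2280 Ω
Z = 6080 − j2280 Ω
|Z| = √(6080² + 2280²) = 6490 Ω
∠Z = arctan(-2280/6080) = -20.6°

-20.6°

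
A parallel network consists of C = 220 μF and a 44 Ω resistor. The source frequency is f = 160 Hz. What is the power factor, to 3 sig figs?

ω = 2πf = 1005 rad/s
X_C = 1/(ωC) = 4.52 Ω
Parallel: admittances add. Y = 1/R + jωC
Y = (0.0227 + j0.221) S
|Y| = 0.222 S → |Z| = 1/|Y| = 4.50 Ω, ∠Z = −∠Y = -84.1°
cos φ = cos(-84.1°) = 0.102

0.102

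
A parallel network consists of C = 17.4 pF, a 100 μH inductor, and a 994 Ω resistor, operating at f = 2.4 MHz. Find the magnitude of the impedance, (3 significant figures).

923 Ω

ω = 2πf = 1.508e+07 rad/s
X_L = ωL = 1510 Ω
X_C = 1/(ωC) = 3810 Ω
Parallel: admittances add. Y = 1/R + 1/(jωL) + jωC
Y = (0.00101 − j0.000401) S
|Y| = 0.00108 S → |Z| = 1/|Y| = 923 Ω, ∠Z = −∠Y = 21.7°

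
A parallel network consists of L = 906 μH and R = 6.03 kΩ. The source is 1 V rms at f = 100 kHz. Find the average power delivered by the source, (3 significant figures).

166 μW

ω = 2πf = 628300 rad/s
X_L = ωL = 569 Ω
Parallel: admittances add. Y = 1/R + 1/(jωL)
Y = (0.000166 − j0.00176) S
|Y| = 0.00176 S → |Z| = 1/|Y| = 567 Ω, ∠Z = −∠Y = 84.6°
I = V/|Z| = 1.76 mA
P = VI cos φ = 1 × 0.00176 × cos(84.6°) = 166 μW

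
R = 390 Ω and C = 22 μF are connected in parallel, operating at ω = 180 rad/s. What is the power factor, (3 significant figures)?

0.544

X_C = 1/(ωC) = 253 Ω
Parallel: admittances add. Y = 1/R + jωC
Y = (0.00256 + j0.00396) S
|Y| = 0.00472 S → |Z| = 1/|Y| = 212 Ω, ∠Z = −∠Y = -57.1°
cos φ = cos(-57.1°) = 0.544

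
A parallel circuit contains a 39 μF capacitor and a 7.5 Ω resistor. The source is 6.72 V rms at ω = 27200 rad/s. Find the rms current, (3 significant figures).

7.18 A

X_C = 1/(ωC) = 0.943 Ω
Parallel: admittances add. Y = 1/R + jωC
Y = (0.133 + j1.06) S
|Y| = 1.07 S → |Z| = 1/|Y| = 0.935 Ω, ∠Z = −∠Y = -82.8°
I = V/|Z| = 6.72/0.935 = 7.18 A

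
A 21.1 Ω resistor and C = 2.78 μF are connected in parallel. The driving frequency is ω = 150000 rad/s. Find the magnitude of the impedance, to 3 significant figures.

2.38 Ω

X_C = 1/(ωC) = 2.40 Ω
Parallel: admittances add. Y = 1/R + jωC
Y = (0.0474 + j0.417) S
|Y| = 0.420 S → |Z| = 1/|Y| = 2.38 Ω, ∠Z = −∠Y = -83.5°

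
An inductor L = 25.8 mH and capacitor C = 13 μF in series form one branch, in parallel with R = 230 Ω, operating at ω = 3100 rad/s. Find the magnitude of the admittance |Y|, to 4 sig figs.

18.64 mS

X_L = ωL = 79.98 Ω
X_C = 1/(ωC) = 24.81 Ω
Branch 1: Z₁ = R = 230.0 Ω
Branch 2 (series LC): Z₂ = j(X_L − X_C) = j55.17 Ω
Parallel: Z = Z₁Z₂/(Z₁+Z₂), |Z| = 53.64 Ω, ∠Z = 76.51°
|Y| = 1/|Z| = 18.64 mS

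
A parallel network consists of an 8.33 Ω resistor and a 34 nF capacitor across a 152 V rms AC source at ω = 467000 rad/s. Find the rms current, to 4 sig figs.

18.41 A

X_C = 1/(ωC) = 62.98 Ω
Parallel: admittances add. Y = 1/R + jωC
Y = (0.1200 + j0.01588) S
|Y| = 0.1211 S → |Z| = 1/|Y| = 8.258 Ω, ∠Z = −∠Y = -7.534°
I = V/|Z| = 152/8.258 = 18.41 A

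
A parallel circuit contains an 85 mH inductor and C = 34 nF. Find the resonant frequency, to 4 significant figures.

2.961 kHz

ω₀ = 1/√(LC) = 1/√(0.085 × 3.4e-08) = 18600 rad/s
f₀ = ω₀/(2π) = 2.961 kHz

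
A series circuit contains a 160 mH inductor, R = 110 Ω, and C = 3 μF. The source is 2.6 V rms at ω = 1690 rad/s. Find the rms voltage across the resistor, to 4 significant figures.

2.165 V

X_L = ωL = 270.4 Ω
X_C = 1/(ωC) = 197.2 Ω
Net reactance X = X_L − X_C = 73.16 Ω
Z = 110.0 + j73.16 Ω
|Z| = √(110.0² + 73.16²) = 132.1 Ω
I = V/|Z| = 19.68 mA
V_R = I·|Z_R| = 0.01968 × 110.0 = 2.165 V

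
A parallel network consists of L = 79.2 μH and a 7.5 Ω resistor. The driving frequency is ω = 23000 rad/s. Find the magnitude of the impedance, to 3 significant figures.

X_L = ωL = 1.82 Ω
Parallel: admittances add. Y = 1/R + 1/(jωL)
Y = (0.133 − j0.549) S
|Y| = 0.565 S → |Z| = 1/|Y| = 1.77 Ω, ∠Z = −∠Y = 76.3°

1.77 Ω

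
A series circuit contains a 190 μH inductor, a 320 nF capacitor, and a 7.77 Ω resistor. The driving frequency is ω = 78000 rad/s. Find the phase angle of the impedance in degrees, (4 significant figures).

-72.89°

X_L = ωL = 14.82 Ω
X_C = 1/(ωC) = 40.06 Ω
Net reactance X = X_L − X_C = -25.24 Ω
Z = 7.770 − j25.24 Ω
|Z| = √(7.770² + 25.24²) = 26.41 Ω
∠Z = arctan(-25.24/7.770) = -72.89°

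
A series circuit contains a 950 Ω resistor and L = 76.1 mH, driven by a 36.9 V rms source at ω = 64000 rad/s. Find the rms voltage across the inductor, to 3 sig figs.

X_L = ωL = 4870 Ω
Z = 950 + j4870 Ω
|Z| = √(950² + 4870²) = 4960 Ω
I = V/|Z| = 7.44 mA
V_L = I·|Z_L| = 0.00744 × 4870 = 36.2 V

36.2 V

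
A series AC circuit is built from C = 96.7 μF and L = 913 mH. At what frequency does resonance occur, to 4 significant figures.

ω₀ = 1/√(LC) = 1/√(0.913 × 9.67e-05) = 106.4 rad/s
f₀ = ω₀/(2π) = 16.94 Hz

16.94 Hz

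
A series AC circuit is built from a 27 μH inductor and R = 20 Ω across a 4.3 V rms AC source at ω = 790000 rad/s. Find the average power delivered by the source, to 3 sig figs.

X_L = ωL = 21.3 Ω
Z = 20.0 + j21.3 Ω
|Z| = √(20.0² + 21.3²) = 29.2 Ω
∠Z = arctan(21.3/20.0) = 46.8°
I = V/|Z| = 147 mA
P = VI cos φ = 4.3 × 0.147 × cos(46.8°) = 433 mW

433 mW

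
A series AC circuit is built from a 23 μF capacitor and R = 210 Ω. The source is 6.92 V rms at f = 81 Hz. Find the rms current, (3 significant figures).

30.5 mA

ω = 2πf = 508.9 rad/s
X_C = 1/(ωC) = 85.4 Ω
Z = 210 − j85.4 Ω
|Z| = √(210² + 85.4²) = 227 Ω
I = V/|Z| = 6.92/227 = 30.5 mA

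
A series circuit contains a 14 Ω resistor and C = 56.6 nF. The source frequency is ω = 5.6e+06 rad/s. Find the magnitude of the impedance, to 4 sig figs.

14.35 Ω

X_C = 1/(ωC) = 3.155 Ω
Z = 14.00 − j3.155 Ω
|Z| = √(14.00² + 3.155²) = 14.35 Ω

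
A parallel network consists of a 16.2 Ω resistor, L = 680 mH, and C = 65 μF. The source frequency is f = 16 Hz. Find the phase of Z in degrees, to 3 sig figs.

7.47°

ω = 2πf = 100.5 rad/s
X_L = ωL = 68.4 Ω
X_C = 1/(ωC) = 153 Ω
Parallel: admittances add. Y = 1/R + 1/(jωL) + jωC
Y = (0.0617 − j0.00809) S
|Y| = 0.0623 S → |Z| = 1/|Y| = 16.1 Ω, ∠Z = −∠Y = 7.47°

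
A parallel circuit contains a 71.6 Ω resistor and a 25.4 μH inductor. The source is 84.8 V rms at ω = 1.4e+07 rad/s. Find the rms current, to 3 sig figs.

1.21 A

X_L = ωL = 356 Ω
Parallel: admittances add. Y = 1/R + 1/(jωL)
Y = (0.0140 − j0.00281) S
|Y| = 0.0142 S → |Z| = 1/|Y| = 70.2 Ω, ∠Z = −∠Y = 11.4°
I = V/|Z| = 84.8/70.2 = 1.21 A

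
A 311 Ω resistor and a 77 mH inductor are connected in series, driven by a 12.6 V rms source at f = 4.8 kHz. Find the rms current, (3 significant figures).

ω = 2πf = 30160 rad/s
X_L = ωL = 2320 Ω
Z = 311 + j2320 Ω
|Z| = √(311² + 2320²) = 2340 Ω
I = V/|Z| = 12.6/2340 = 5.38 mA

5.38 mA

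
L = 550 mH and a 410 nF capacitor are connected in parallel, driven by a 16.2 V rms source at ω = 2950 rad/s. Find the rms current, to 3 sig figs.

X_L = ωL = 1620 Ω
X_C = 1/(ωC) = 827 Ω
Parallel: admittances add. Y = 1/(jωL) + jωC
Y = (0 + j0.000593) S
|Y| = 0.000593 S → |Z| = 1/|Y| = 1690 Ω, ∠Z = −∠Y = -90.0°
I = V/|Z| = 16.2/1690 = 9.61 mA

9.61 mA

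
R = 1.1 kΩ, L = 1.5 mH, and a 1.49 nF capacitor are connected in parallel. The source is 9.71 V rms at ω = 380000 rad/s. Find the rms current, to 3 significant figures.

14.5 mA

X_L = ωL = 570 Ω
X_C = 1/(ωC) = 1770 Ω
Parallel: admittances add. Y = 1/R + 1/(jωL) + jωC
Y = (0.000909 − j0.00119) S
|Y| = 0.00150 S → |Z| = 1/|Y| = 668 Ω, ∠Z = −∠Y = 52.6°
I = V/|Z| = 9.71/668 = 14.5 mA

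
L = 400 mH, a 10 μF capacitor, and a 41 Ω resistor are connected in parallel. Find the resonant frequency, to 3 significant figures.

ω₀ = 1/√(LC) = 1/√(0.4 × 1e-05) = 500.0 rad/s
f₀ = ω₀/(2π) = 79.6 Hz

79.6 Hz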